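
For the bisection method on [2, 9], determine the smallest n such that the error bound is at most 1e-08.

We need (b-a)/2^n ≤ 1e-08
(9 - 2)/2^n ≤ 1e-08
7/2^n ≤ 1e-08
2^n ≥ 700000000
n ≥ log₂(700000000) = 29.38
n ≥ 30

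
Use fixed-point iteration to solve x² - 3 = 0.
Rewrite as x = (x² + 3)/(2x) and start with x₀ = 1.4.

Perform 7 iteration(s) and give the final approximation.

Equation: x² - 3 = 0
Fixed-point form: x = (x² + 3)/(2x)
x₀ = 1.4

x_1 = g(1.400000) = 1.771429
x_2 = g(1.771429) = 1.732488
x_3 = g(1.732488) = 1.732051
x_4 = g(1.732051) = 1.732051
x_5 = g(1.732051) = 1.732051
x_6 = g(1.732051) = 1.732051
x_7 = g(1.732051) = 1.732051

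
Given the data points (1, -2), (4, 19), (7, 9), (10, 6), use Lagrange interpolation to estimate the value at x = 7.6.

Lagrange interpolation formula:
P(x) = Σ yᵢ × Lᵢ(x)
where Lᵢ(x) = Π_{j≠i} (x - xⱼ)/(xᵢ - xⱼ)

L_0(7.6) = (7.6 - 4)/(1 - 4) × (7.6 - 7)/(1 - 7) × (7.6 - 10)/(1 - 10) = 0.032000
L_1(7.6) = (7.6 - 1)/(4 - 1) × (7.6 - 7)/(4 - 7) × (7.6 - 10)/(4 - 10) = -0.176000
L_2(7.6) = (7.6 - 1)/(7 - 1) × (7.6 - 4)/(7 - 4) × (7.6 - 10)/(7 - 10) = 1.056000
L_3(7.6) = (7.6 - 1)/(10 - 1) × (7.6 - 4)/(10 - 4) × (7.6 - 7)/(10 - 7) = 0.088000

P(7.6) = (-2)×L_0(7.6) + 19×L_1(7.6) + 9×L_2(7.6) + 6×L_3(7.6)
P(7.6) = 6.624000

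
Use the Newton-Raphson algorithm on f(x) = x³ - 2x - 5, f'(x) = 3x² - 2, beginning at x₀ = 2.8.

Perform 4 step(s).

f(x) = x³ - 2x - 5
f'(x) = 3x² - 2
x₀ = 2.8

Newton-Raphson formula: x_{n+1} = x_n - f(x_n)/f'(x_n)

Iteration 1:
  f(2.800000) = 11.352000
  f'(2.800000) = 21.520000
  x_1 = 2.800000 - 11.352000/21.520000 = 2.272491
Iteration 2:
  f(2.272491) = 2.190647
  f'(2.272491) = 13.492642
  x_2 = 2.272491 - 2.190647/13.492642 = 2.110132
Iteration 3:
  f(2.110132) = 0.175431
  f'(2.110132) = 11.357972
  x_3 = 2.110132 - 0.175431/11.357972 = 2.094686
Iteration 4:
  f(2.094686) = 0.001507
  f'(2.094686) = 11.163134
  x_4 = 2.094686 - 0.001507/11.163134 = 2.094551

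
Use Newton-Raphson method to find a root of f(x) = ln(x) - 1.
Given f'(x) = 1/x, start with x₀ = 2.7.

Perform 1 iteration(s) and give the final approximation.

f(x) = ln(x) - 1
f'(x) = 1/x
x₀ = 2.7

Newton-Raphson formula: x_{n+1} = x_n - f(x_n)/f'(x_n)

Iteration 1:
  f(2.700000) = -0.006748
  f'(2.700000) = 0.370370
  x_1 = 2.700000 - (-0.006748)/0.370370 = 2.718220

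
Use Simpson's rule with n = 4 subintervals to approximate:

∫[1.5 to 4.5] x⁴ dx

f(x) = x⁴
a = 1.5, b = 4.5, n = 4
h = (b - a)/n = 0.750000

Simpson's rule: (h/3)[f(x₀) + 4f(x₁) + 2f(x₂) + ... + f(xₙ)]

x_0 = 1.5000, f(x_0) = 5.062500, coefficient = 1
x_1 = 2.2500, f(x_1) = 25.628906, coefficient = 4
x_2 = 3.0000, f(x_2) = 81.000000, coefficient = 2
x_3 = 3.7500, f(x_3) = 197.753906, coefficient = 4
x_4 = 4.5000, f(x_4) = 410.062500, coefficient = 1

I ≈ (0.750000/3) × 1470.656250 = 367.664062
Exact value: 367.537500
Error: 0.126563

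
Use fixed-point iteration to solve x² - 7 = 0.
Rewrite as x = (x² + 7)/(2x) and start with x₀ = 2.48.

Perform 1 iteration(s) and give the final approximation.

Equation: x² - 7 = 0
Fixed-point form: x = (x² + 7)/(2x)
x₀ = 2.48

x_1 = g(2.480000) = 2.651290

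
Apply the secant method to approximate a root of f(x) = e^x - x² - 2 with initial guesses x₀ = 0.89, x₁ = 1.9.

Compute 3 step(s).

f(x) = e^x - x² - 2
x₀ = 0.89, x₁ = 1.9

Secant formula: x_{n+1} = x_n - f(x_n)(x_n - x_{n-1})/(f(x_n) - f(x_{n-1}))

Iteration 1:
  f(0.890000) = -0.356970
  f(1.900000) = 1.075894
  x_2 = 1.900000 - 1.075894×(1.900000 - 0.890000)/(1.075894 - (-0.356970))
       = 1.141622
Iteration 2:
  f(1.900000) = 1.075894
  f(1.141622) = -0.171457
  x_3 = 1.141622 - (-0.171457)×(1.141622 - 1.900000)/(-0.171457 - 1.075894)
       = 1.245866
Iteration 3:
  f(1.141622) = -0.171457
  f(1.245866) = -0.076238
  x_4 = 1.245866 - (-0.076238)×(1.245866 - 1.141622)/(-0.076238 - (-0.171457))
       = 1.329331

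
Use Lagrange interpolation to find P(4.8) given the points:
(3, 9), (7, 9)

Lagrange interpolation formula:
P(x) = Σ yᵢ × Lᵢ(x)
where Lᵢ(x) = Π_{j≠i} (x - xⱼ)/(xᵢ - xⱼ)

L_0(4.8) = (4.8 - 7)/(3 - 7) = 0.550000
L_1(4.8) = (4.8 - 3)/(7 - 3) = 0.450000

P(4.8) = 9×L_0(4.8) + 9×L_1(4.8)
P(4.8) = 9.000000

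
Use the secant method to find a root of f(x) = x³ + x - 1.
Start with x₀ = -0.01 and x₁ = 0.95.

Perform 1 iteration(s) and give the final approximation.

f(x) = x³ + x - 1
x₀ = -0.01, x₁ = 0.95

Secant formula: x_{n+1} = x_n - f(x_n)(x_n - x_{n-1})/(f(x_n) - f(x_{n-1}))

Iteration 1:
  f(-0.010000) = -1.010001
  f(0.950000) = 0.807375
  x_2 = 0.950000 - 0.807375×(0.950000 - (-0.010000))/(0.807375 - (-1.010001))
       = 0.523517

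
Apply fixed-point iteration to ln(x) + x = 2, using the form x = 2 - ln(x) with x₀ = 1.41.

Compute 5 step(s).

Equation: ln(x) + x = 2
Fixed-point form: x = 2 - ln(x)
x₀ = 1.41

x_1 = g(1.410000) = 1.656410
x_2 = g(1.656410) = 1.495347
x_3 = g(1.495347) = 1.597642
x_4 = g(1.597642) = 1.531471
x_5 = g(1.531471) = 1.573771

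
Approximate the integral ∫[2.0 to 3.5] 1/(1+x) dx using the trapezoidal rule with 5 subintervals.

f(x) = 1/(1+x)
a = 2.0, b = 3.5, n = 5
h = (b - a)/n = 0.300000

Trapezoidal rule: (h/2)[f(x₀) + 2f(x₁) + 2f(x₂) + ... + f(xₙ)]

x_0 = 2.0000, f(x_0) = 0.333333, coefficient = 1
x_1 = 2.3000, f(x_1) = 0.303030, coefficient = 2
x_2 = 2.6000, f(x_2) = 0.277778, coefficient = 2
x_3 = 2.9000, f(x_3) = 0.256410, coefficient = 2
x_4 = 3.2000, f(x_4) = 0.238095, coefficient = 2
x_5 = 3.5000, f(x_5) = 0.222222, coefficient = 1

I ≈ (0.300000/2) × 2.706183 = 0.405927
Exact value: 0.405465
Error: 0.000462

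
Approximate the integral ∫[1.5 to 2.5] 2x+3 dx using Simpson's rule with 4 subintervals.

f(x) = 2x+3
a = 1.5, b = 2.5, n = 4
h = (b - a)/n = 0.250000

Simpson's rule: (h/3)[f(x₀) + 4f(x₁) + 2f(x₂) + ... + f(xₙ)]

x_0 = 1.5000, f(x_0) = 6.000000, coefficient = 1
x_1 = 1.7500, f(x_1) = 6.500000, coefficient = 4
x_2 = 2.0000, f(x_2) = 7.000000, coefficient = 2
x_3 = 2.2500, f(x_3) = 7.500000, coefficient = 4
x_4 = 2.5000, f(x_4) = 8.000000, coefficient = 1

I ≈ (0.250000/3) × 84.000000 = 7.000000
Exact value: 7.000000
Error: 0.000000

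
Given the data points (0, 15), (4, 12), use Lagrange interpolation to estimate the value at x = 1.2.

Lagrange interpolation formula:
P(x) = Σ yᵢ × Lᵢ(x)
where Lᵢ(x) = Π_{j≠i} (x - xⱼ)/(xᵢ - xⱼ)

L_0(1.2) = (1.2 - 4)/(0 - 4) = 0.700000
L_1(1.2) = (1.2 - 0)/(4 - 0) = 0.300000

P(1.2) = 15×L_0(1.2) + 12×L_1(1.2)
P(1.2) = 14.100000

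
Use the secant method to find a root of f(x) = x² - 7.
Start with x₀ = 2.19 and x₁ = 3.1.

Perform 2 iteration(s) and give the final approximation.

f(x) = x² - 7
x₀ = 2.19, x₁ = 3.1

Secant formula: x_{n+1} = x_n - f(x_n)(x_n - x_{n-1})/(f(x_n) - f(x_{n-1}))

Iteration 1:
  f(2.190000) = -2.203900
  f(3.100000) = 2.610000
  x_2 = 3.100000 - 2.610000×(3.100000 - 2.190000)/(2.610000 - (-2.203900))
       = 2.606616
Iteration 2:
  f(3.100000) = 2.610000
  f(2.606616) = -0.205552
  x_3 = 2.606616 - (-0.205552)×(2.606616 - 3.100000)/(-0.205552 - 2.610000)
       = 2.642636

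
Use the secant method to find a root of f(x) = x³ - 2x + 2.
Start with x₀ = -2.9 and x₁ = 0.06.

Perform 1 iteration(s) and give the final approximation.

f(x) = x³ - 2x + 2
x₀ = -2.9, x₁ = 0.06

Secant formula: x_{n+1} = x_n - f(x_n)(x_n - x_{n-1})/(f(x_n) - f(x_{n-1}))

Iteration 1:
  f(-2.900000) = -16.589000
  f(0.060000) = 1.880216
  x_2 = 0.060000 - 1.880216×(0.060000 - (-2.900000))/(1.880216 - (-16.589000))
       = -0.241336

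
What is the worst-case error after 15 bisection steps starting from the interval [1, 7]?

Bisection error bound: |error| ≤ (b-a)/2^n
|error| ≤ (7 - 1)/2^15 = 6/2^15
|error| ≤ 0.0001831055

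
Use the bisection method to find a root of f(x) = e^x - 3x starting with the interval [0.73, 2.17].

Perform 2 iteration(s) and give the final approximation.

f(x) = e^x - 3x
Initial interval: [0.73, 2.17]

Iteration 1:
  c_1 = (0.730000 + 2.170000)/2 = 1.450000
  f(c_1) = f(1.450000) = -0.086885
  f(a) × f(c) ≥ 0, new interval: [1.450000, 2.170000]
Iteration 2:
  c_2 = (1.450000 + 2.170000)/2 = 1.810000
  f(c_2) = f(1.810000) = 0.680447
  f(a) × f(c) < 0, new interval: [1.450000, 1.810000]

After 2 iteration(s), the approximation is c_2 = 1.810000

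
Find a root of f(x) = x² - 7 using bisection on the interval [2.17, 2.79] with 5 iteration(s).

f(x) = x² - 7
Initial interval: [2.17, 2.79]

Iteration 1:
  c_1 = (2.170000 + 2.790000)/2 = 2.480000
  f(c_1) = f(2.480000) = -0.849600
  f(a) × f(c) ≥ 0, new interval: [2.480000, 2.790000]
Iteration 2:
  c_2 = (2.480000 + 2.790000)/2 = 2.635000
  f(c_2) = f(2.635000) = -0.056775
  f(a) × f(c) ≥ 0, new interval: [2.635000, 2.790000]
Iteration 3:
  c_3 = (2.635000 + 2.790000)/2 = 2.712500
  f(c_3) = f(2.712500) = 0.357656
  f(a) × f(c) < 0, new interval: [2.635000, 2.712500]
Iteration 4:
  c_4 = (2.635000 + 2.712500)/2 = 2.673750
  f(c_4) = f(2.673750) = 0.148939
  f(a) × f(c) < 0, new interval: [2.635000, 2.673750]
Iteration 5:
  c_5 = (2.635000 + 2.673750)/2 = 2.654375
  f(c_5) = f(2.654375) = 0.045707
  f(a) × f(c) < 0, new interval: [2.635000, 2.654375]

After 5 iteration(s), the approximation is c_5 = 2.654375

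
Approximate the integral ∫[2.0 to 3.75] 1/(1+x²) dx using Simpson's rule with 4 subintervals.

f(x) = 1/(1+x²)
a = 2.0, b = 3.75, n = 4
h = (b - a)/n = 0.437500

Simpson's rule: (h/3)[f(x₀) + 4f(x₁) + 2f(x₂) + ... + f(xₙ)]

x_0 = 2.0000, f(x_0) = 0.200000, coefficient = 1
x_1 = 2.4375, f(x_1) = 0.144063, coefficient = 4
x_2 = 2.8750, f(x_2) = 0.107926, coefficient = 2
x_3 = 3.3125, f(x_3) = 0.083524, coefficient = 4
x_4 = 3.7500, f(x_4) = 0.066390, coefficient = 1

I ≈ (0.437500/3) × 1.392588 = 0.203086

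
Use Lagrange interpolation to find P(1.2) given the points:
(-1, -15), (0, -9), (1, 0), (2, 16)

Lagrange interpolation formula:
P(x) = Σ yᵢ × Lᵢ(x)
where Lᵢ(x) = Π_{j≠i} (x - xⱼ)/(xᵢ - xⱼ)

L_0(1.2) = (1.2 - 0)/(-1 - 0) × (1.2 - 1)/(-1 - 1) × (1.2 - 2)/(-1 - 2) = 0.032000
L_1(1.2) = (1.2 - (-1))/(0 - (-1)) × (1.2 - 1)/(0 - 1) × (1.2 - 2)/(0 - 2) = -0.176000
L_2(1.2) = (1.2 - (-1))/(1 - (-1)) × (1.2 - 0)/(1 - 0) × (1.2 - 2)/(1 - 2) = 1.056000
L_3(1.2) = (1.2 - (-1))/(2 - (-1)) × (1.2 - 0)/(2 - 0) × (1.2 - 1)/(2 - 1) = 0.088000

P(1.2) = (-15)×L_0(1.2) + (-9)×L_1(1.2) + 0×L_2(1.2) + 16×L_3(1.2)
P(1.2) = 2.512000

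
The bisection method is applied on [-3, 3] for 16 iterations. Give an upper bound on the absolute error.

Bisection error bound: |error| ≤ (b-a)/2^n
|error| ≤ (3 - (-3))/2^16 = 6/2^16
|error| ≤ 0.0000915527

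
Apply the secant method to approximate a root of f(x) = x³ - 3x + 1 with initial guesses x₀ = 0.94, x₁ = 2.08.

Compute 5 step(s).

f(x) = x³ - 3x + 1
x₀ = 0.94, x₁ = 2.08

Secant formula: x_{n+1} = x_n - f(x_n)(x_n - x_{n-1})/(f(x_n) - f(x_{n-1}))

Iteration 1:
  f(0.940000) = -0.989416
  f(2.080000) = 3.758912
  x_2 = 2.080000 - 3.758912×(2.080000 - 0.940000)/(3.758912 - (-0.989416))
       = 1.177543
Iteration 2:
  f(2.080000) = 3.758912
  f(1.177543) = -0.899838
  x_3 = 1.177543 - (-0.899838)×(1.177543 - 2.080000)/(-0.899838 - 3.758912)
       = 1.351853
Iteration 3:
  f(1.177543) = -0.899838
  f(1.351853) = -0.585039
  x_4 = 1.351853 - (-0.585039)×(1.351853 - 1.177543)/(-0.585039 - (-0.899838))
       = 1.675798
Iteration 4:
  f(1.351853) = -0.585039
  f(1.675798) = 0.678748
  x_5 = 1.675798 - 0.678748×(1.675798 - 1.351853)/(0.678748 - (-0.585039))
       = 1.501815
Iteration 5:
  f(1.675798) = 0.678748
  f(1.501815) = -0.118178
  x_6 = 1.501815 - (-0.118178)×(1.501815 - 1.675798)/(-0.118178 - 0.678748)
       = 1.527616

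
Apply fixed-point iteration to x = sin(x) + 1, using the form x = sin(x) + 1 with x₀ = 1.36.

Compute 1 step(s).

Equation: x = sin(x) + 1
Fixed-point form: x = sin(x) + 1
x₀ = 1.36

x_1 = g(1.360000) = 1.977865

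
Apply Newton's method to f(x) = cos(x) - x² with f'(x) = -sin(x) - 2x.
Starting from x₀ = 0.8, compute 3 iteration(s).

f(x) = cos(x) - x²
f'(x) = -sin(x) - 2x
x₀ = 0.8

Newton-Raphson formula: x_{n+1} = x_n - f(x_n)/f'(x_n)

Iteration 1:
  f(0.800000) = 0.056707
  f'(0.800000) = -2.317356
  x_1 = 0.800000 - 0.056707/(-2.317356) = 0.824470
Iteration 2:
  f(0.824470) = -0.000806
  f'(0.824470) = -2.383129
  x_2 = 0.824470 - (-0.000806)/(-2.383129) = 0.824132
Iteration 3:
  f(0.824132) = 0.000000
  f'(0.824132) = -2.382224
  x_3 = 0.824132 - 0.000000/(-2.382224) = 0.824132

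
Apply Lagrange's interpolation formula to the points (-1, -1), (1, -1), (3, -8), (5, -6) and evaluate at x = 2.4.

Lagrange interpolation formula:
P(x) = Σ yᵢ × Lᵢ(x)
where Lᵢ(x) = Π_{j≠i} (x - xⱼ)/(xᵢ - xⱼ)

L_0(2.4) = (2.4 - 1)/(-1 - 1) × (2.4 - 3)/(-1 - 3) × (2.4 - 5)/(-1 - 5) = -0.045500
L_1(2.4) = (2.4 - (-1))/(1 - (-1)) × (2.4 - 3)/(1 - 3) × (2.4 - 5)/(1 - 5) = 0.331500
L_2(2.4) = (2.4 - (-1))/(3 - (-1)) × (2.4 - 1)/(3 - 1) × (2.4 - 5)/(3 - 5) = 0.773500
L_3(2.4) = (2.4 - (-1))/(5 - (-1)) × (2.4 - 1)/(5 - 1) × (2.4 - 3)/(5 - 3) = -0.059500

P(2.4) = (-1)×L_0(2.4) + (-1)×L_1(2.4) + (-8)×L_2(2.4) + (-6)×L_3(2.4)
P(2.4) = -6.117000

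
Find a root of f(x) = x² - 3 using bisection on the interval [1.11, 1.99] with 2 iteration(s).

f(x) = x² - 3
Initial interval: [1.11, 1.99]

Iteration 1:
  c_1 = (1.110000 + 1.990000)/2 = 1.550000
  f(c_1) = f(1.550000) = -0.597500
  f(a) × f(c) ≥ 0, new interval: [1.550000, 1.990000]
Iteration 2:
  c_2 = (1.550000 + 1.990000)/2 = 1.770000
  f(c_2) = f(1.770000) = 0.132900
  f(a) × f(c) < 0, new interval: [1.550000, 1.770000]

After 2 iteration(s), the approximation is c_2 = 1.770000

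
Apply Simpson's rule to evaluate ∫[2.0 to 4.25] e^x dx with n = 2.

f(x) = e^x
a = 2.0, b = 4.25, n = 2
h = (b - a)/n = 1.125000

Simpson's rule: (h/3)[f(x₀) + 4f(x₁) + 2f(x₂) + ... + f(xₙ)]

x_0 = 2.0000, f(x_0) = 7.389056, coefficient = 1
x_1 = 3.1250, f(x_1) = 22.759895, coefficient = 4
x_2 = 4.2500, f(x_2) = 70.105412, coefficient = 1

I ≈ (1.125000/3) × 168.534049 = 63.200268
Exact value: 62.716356
Error: 0.483912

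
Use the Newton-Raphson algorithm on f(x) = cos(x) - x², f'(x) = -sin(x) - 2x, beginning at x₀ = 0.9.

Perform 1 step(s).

f(x) = cos(x) - x²
f'(x) = -sin(x) - 2x
x₀ = 0.9

Newton-Raphson formula: x_{n+1} = x_n - f(x_n)/f'(x_n)

Iteration 1:
  f(0.900000) = -0.188390
  f'(0.900000) = -2.583327
  x_1 = 0.900000 - (-0.188390)/(-2.583327) = 0.827075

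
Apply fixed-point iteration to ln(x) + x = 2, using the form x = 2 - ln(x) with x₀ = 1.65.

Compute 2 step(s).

Equation: ln(x) + x = 2
Fixed-point form: x = 2 - ln(x)
x₀ = 1.65

x_1 = g(1.650000) = 1.499225
x_2 = g(1.499225) = 1.595052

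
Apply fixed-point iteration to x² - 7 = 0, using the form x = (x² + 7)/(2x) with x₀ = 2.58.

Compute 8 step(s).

Equation: x² - 7 = 0
Fixed-point form: x = (x² + 7)/(2x)
x₀ = 2.58

x_1 = g(2.580000) = 2.646589
x_2 = g(2.646589) = 2.645751
x_3 = g(2.645751) = 2.645751
x_4 = g(2.645751) = 2.645751
x_5 = g(2.645751) = 2.645751
x_6 = g(2.645751) = 2.645751
x_7 = g(2.645751) = 2.645751
x_8 = g(2.645751) = 2.645751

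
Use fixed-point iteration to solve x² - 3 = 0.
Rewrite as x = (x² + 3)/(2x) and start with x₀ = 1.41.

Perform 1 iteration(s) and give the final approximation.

Equation: x² - 3 = 0
Fixed-point form: x = (x² + 3)/(2x)
x₀ = 1.41

x_1 = g(1.410000) = 1.768830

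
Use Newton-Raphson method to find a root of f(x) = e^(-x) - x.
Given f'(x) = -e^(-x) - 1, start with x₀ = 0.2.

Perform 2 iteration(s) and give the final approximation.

f(x) = e^(-x) - x
f'(x) = -e^(-x) - 1
x₀ = 0.2

Newton-Raphson formula: x_{n+1} = x_n - f(x_n)/f'(x_n)

Iteration 1:
  f(0.200000) = 0.618731
  f'(0.200000) = -1.818731
  x_1 = 0.200000 - 0.618731/(-1.818731) = 0.540199
Iteration 2:
  f(0.540199) = 0.042433
  f'(0.540199) = -1.582632
  x_2 = 0.540199 - 0.042433/(-1.582632) = 0.567011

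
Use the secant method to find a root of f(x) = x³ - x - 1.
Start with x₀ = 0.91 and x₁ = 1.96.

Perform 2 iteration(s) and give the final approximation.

f(x) = x³ - x - 1
x₀ = 0.91, x₁ = 1.96

Secant formula: x_{n+1} = x_n - f(x_n)(x_n - x_{n-1})/(f(x_n) - f(x_{n-1}))

Iteration 1:
  f(0.910000) = -1.156429
  f(1.960000) = 4.569536
  x_2 = 1.960000 - 4.569536×(1.960000 - 0.910000)/(4.569536 - (-1.156429))
       = 1.122060
Iteration 2:
  f(1.960000) = 4.569536
  f(1.122060) = -0.709364
  x_3 = 1.122060 - (-0.709364)×(1.122060 - 1.960000)/(-0.709364 - 4.569536)
       = 1.234660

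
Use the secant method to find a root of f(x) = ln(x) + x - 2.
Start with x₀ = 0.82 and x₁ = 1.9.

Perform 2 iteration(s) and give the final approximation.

f(x) = ln(x) + x - 2
x₀ = 0.82, x₁ = 1.9

Secant formula: x_{n+1} = x_n - f(x_n)(x_n - x_{n-1})/(f(x_n) - f(x_{n-1}))

Iteration 1:
  f(0.820000) = -1.378451
  f(1.900000) = 0.541854
  x_2 = 1.900000 - 0.541854×(1.900000 - 0.820000)/(0.541854 - (-1.378451))
       = 1.595256
Iteration 2:
  f(1.900000) = 0.541854
  f(1.595256) = 0.062290
  x_3 = 1.595256 - 0.062290×(1.595256 - 1.900000)/(0.062290 - 0.541854)
       = 1.555673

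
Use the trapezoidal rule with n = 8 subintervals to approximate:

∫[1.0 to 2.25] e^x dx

f(x) = e^x
a = 1.0, b = 2.25, n = 8
h = (b - a)/n = 0.156250

Trapezoidal rule: (h/2)[f(x₀) + 2f(x₁) + 2f(x₂) + ... + f(xₙ)]

x_0 = 1.0000, f(x_0) = 2.718282, coefficient = 1
x_1 = 1.1562, f(x_1) = 3.177993, coefficient = 2
x_2 = 1.3125, f(x_2) = 3.715451, coefficient = 2
x_3 = 1.4688, f(x_3) = 4.343802, coefficient = 2
x_4 = 1.6250, f(x_4) = 5.078419, coefficient = 2
x_5 = 1.7812, f(x_5) = 5.937273, coefficient = 2
x_6 = 1.9375, f(x_6) = 6.941376, coefficient = 2
x_7 = 2.0938, f(x_7) = 8.115291, coefficient = 2
x_8 = 2.2500, f(x_8) = 9.487736, coefficient = 1

I ≈ (0.156250/2) × 86.825227 = 6.783221
Exact value: 6.769454
Error: 0.013767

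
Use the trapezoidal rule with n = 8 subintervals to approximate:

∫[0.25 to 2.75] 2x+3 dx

f(x) = 2x+3
a = 0.25, b = 2.75, n = 8
h = (b - a)/n = 0.312500

Trapezoidal rule: (h/2)[f(x₀) + 2f(x₁) + 2f(x₂) + ... + f(xₙ)]

x_0 = 0.2500, f(x_0) = 3.500000, coefficient = 1
x_1 = 0.5625, f(x_1) = 4.125000, coefficient = 2
x_2 = 0.8750, f(x_2) = 4.750000, coefficient = 2
x_3 = 1.1875, f(x_3) = 5.375000, coefficient = 2
x_4 = 1.5000, f(x_4) = 6.000000, coefficient = 2
x_5 = 1.8125, f(x_5) = 6.625000, coefficient = 2
x_6 = 2.1250, f(x_6) = 7.250000, coefficient = 2
x_7 = 2.4375, f(x_7) = 7.875000, coefficient = 2
x_8 = 2.7500, f(x_8) = 8.500000, coefficient = 1

I ≈ (0.312500/2) × 96.000000 = 15.000000
Exact value: 15.000000
Error: 0.000000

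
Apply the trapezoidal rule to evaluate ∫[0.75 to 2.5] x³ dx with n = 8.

f(x) = x³
a = 0.75, b = 2.5, n = 8
h = (b - a)/n = 0.218750

Trapezoidal rule: (h/2)[f(x₀) + 2f(x₁) + 2f(x₂) + ... + f(xₙ)]

x_0 = 0.7500, f(x_0) = 0.421875, coefficient = 1
x_1 = 0.9688, f(x_1) = 0.909149, coefficient = 2
x_2 = 1.1875, f(x_2) = 1.674561, coefficient = 2
x_3 = 1.4062, f(x_3) = 2.780914, coefficient = 2
x_4 = 1.6250, f(x_4) = 4.291016, coefficient = 2
x_5 = 1.8438, f(x_5) = 6.267670, coefficient = 2
x_6 = 2.0625, f(x_6) = 8.773682, coefficient = 2
x_7 = 2.2812, f(x_7) = 11.871857, coefficient = 2
x_8 = 2.5000, f(x_8) = 15.625000, coefficient = 1

I ≈ (0.218750/2) × 89.184570 = 9.754562
Exact value: 9.686523
Error: 0.068039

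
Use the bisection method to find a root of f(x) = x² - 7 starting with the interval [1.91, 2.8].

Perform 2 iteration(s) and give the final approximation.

f(x) = x² - 7
Initial interval: [1.91, 2.8]

Iteration 1:
  c_1 = (1.910000 + 2.800000)/2 = 2.355000
  f(c_1) = f(2.355000) = -1.453975
  f(a) × f(c) ≥ 0, new interval: [2.355000, 2.800000]
Iteration 2:
  c_2 = (2.355000 + 2.800000)/2 = 2.577500
  f(c_2) = f(2.577500) = -0.356494
  f(a) × f(c) ≥ 0, new interval: [2.577500, 2.800000]

After 2 iteration(s), the approximation is c_2 = 2.577500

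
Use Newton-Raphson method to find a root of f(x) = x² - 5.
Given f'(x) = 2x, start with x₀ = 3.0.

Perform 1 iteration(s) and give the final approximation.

f(x) = x² - 5
f'(x) = 2x
x₀ = 3.0

Newton-Raphson formula: x_{n+1} = x_n - f(x_n)/f'(x_n)

Iteration 1:
  f(3.000000) = 4.000000
  f'(3.000000) = 6.000000
  x_1 = 3.000000 - 4.000000/6.000000 = 2.333333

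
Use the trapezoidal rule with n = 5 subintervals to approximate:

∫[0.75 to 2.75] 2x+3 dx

f(x) = 2x+3
a = 0.75, b = 2.75, n = 5
h = (b - a)/n = 0.400000

Trapezoidal rule: (h/2)[f(x₀) + 2f(x₁) + 2f(x₂) + ... + f(xₙ)]

x_0 = 0.7500, f(x_0) = 4.500000, coefficient = 1
x_1 = 1.1500, f(x_1) = 5.300000, coefficient = 2
x_2 = 1.5500, f(x_2) = 6.100000, coefficient = 2
x_3 = 1.9500, f(x_3) = 6.900000, coefficient = 2
x_4 = 2.3500, f(x_4) = 7.700000, coefficient = 2
x_5 = 2.7500, f(x_5) = 8.500000, coefficient = 1

I ≈ (0.400000/2) × 65.000000 = 13.000000
Exact value: 13.000000
Error: 0.000000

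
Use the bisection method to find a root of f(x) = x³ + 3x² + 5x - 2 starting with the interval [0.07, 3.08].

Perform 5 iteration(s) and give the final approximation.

f(x) = x³ + 3x² + 5x - 2
Initial interval: [0.07, 3.08]

Iteration 1:
  c_1 = (0.070000 + 3.080000)/2 = 1.575000
  f(c_1) = f(1.575000) = 17.223859
  f(a) × f(c) < 0, new interval: [0.070000, 1.575000]
Iteration 2:
  c_2 = (0.070000 + 1.575000)/2 = 0.822500
  f(c_2) = f(0.822500) = 4.698445
  f(a) × f(c) < 0, new interval: [0.070000, 0.822500]
Iteration 3:
  c_3 = (0.070000 + 0.822500)/2 = 0.446250
  f(c_3) = f(0.446250) = 0.917533
  f(a) × f(c) < 0, new interval: [0.070000, 0.446250]
Iteration 4:
  c_4 = (0.070000 + 0.446250)/2 = 0.258125
  f(c_4) = f(0.258125) = -0.492291
  f(a) × f(c) ≥ 0, new interval: [0.258125, 0.446250]
Iteration 5:
  c_5 = (0.258125 + 0.446250)/2 = 0.352188
  f(c_5) = f(0.352188) = 0.176730
  f(a) × f(c) < 0, new interval: [0.258125, 0.352188]

After 5 iteration(s), the approximation is c_5 = 0.352188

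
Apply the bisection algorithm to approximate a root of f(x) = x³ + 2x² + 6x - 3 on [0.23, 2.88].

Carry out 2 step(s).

f(x) = x³ + 2x² + 6x - 3
Initial interval: [0.23, 2.88]

Iteration 1:
  c_1 = (0.230000 + 2.880000)/2 = 1.555000
  f(c_1) = f(1.555000) = 14.926079
  f(a) × f(c) < 0, new interval: [0.230000, 1.555000]
Iteration 2:
  c_2 = (0.230000 + 1.555000)/2 = 0.892500
  f(c_2) = f(0.892500) = 4.659039
  f(a) × f(c) < 0, new interval: [0.230000, 0.892500]

After 2 iteration(s), the approximation is c_2 = 0.892500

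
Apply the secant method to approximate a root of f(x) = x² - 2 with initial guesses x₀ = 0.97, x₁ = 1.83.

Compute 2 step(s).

f(x) = x² - 2
x₀ = 0.97, x₁ = 1.83

Secant formula: x_{n+1} = x_n - f(x_n)(x_n - x_{n-1})/(f(x_n) - f(x_{n-1}))

Iteration 1:
  f(0.970000) = -1.059100
  f(1.830000) = 1.348900
  x_2 = 1.830000 - 1.348900×(1.830000 - 0.970000)/(1.348900 - (-1.059100))
       = 1.348250
Iteration 2:
  f(1.830000) = 1.348900
  f(1.348250) = -0.182222
  x_3 = 1.348250 - (-0.182222)×(1.348250 - 1.830000)/(-0.182222 - 1.348900)
       = 1.405584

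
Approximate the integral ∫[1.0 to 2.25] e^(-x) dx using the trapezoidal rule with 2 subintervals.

f(x) = e^(-x)
a = 1.0, b = 2.25, n = 2
h = (b - a)/n = 0.625000

Trapezoidal rule: (h/2)[f(x₀) + 2f(x₁) + 2f(x₂) + ... + f(xₙ)]

x_0 = 1.0000, f(x_0) = 0.367879, coefficient = 1
x_1 = 1.6250, f(x_1) = 0.196912, coefficient = 2
x_2 = 2.2500, f(x_2) = 0.105399, coefficient = 1

I ≈ (0.625000/2) × 0.867102 = 0.270969
Exact value: 0.262480
Error: 0.008489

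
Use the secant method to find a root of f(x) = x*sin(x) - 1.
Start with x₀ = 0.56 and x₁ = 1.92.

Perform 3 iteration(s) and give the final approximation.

f(x) = x*sin(x) - 1
x₀ = 0.56, x₁ = 1.92

Secant formula: x_{n+1} = x_n - f(x_n)(x_n - x_{n-1})/(f(x_n) - f(x_{n-1}))

Iteration 1:
  f(0.560000) = -0.702536
  f(1.920000) = 0.804119
  x_2 = 1.920000 - 0.804119×(1.920000 - 0.560000)/(0.804119 - (-0.702536))
       = 1.194152
Iteration 2:
  f(1.920000) = 0.804119
  f(1.194152) = 0.110447
  x_3 = 1.194152 - 0.110447×(1.194152 - 1.920000)/(0.110447 - 0.804119)
       = 1.078582
Iteration 3:
  f(1.194152) = 0.110447
  f(1.078582) = -0.049458
  x_4 = 1.078582 - (-0.049458)×(1.078582 - 1.194152)/(-0.049458 - 0.110447)
       = 1.114327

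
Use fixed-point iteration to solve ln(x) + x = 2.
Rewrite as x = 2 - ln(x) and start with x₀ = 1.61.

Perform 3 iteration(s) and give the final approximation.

Equation: ln(x) + x = 2
Fixed-point form: x = 2 - ln(x)
x₀ = 1.61

x_1 = g(1.610000) = 1.523766
x_2 = g(1.523766) = 1.578815
x_3 = g(1.578815) = 1.543325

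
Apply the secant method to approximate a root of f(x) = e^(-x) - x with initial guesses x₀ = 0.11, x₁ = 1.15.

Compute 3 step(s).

f(x) = e^(-x) - x
x₀ = 0.11, x₁ = 1.15

Secant formula: x_{n+1} = x_n - f(x_n)(x_n - x_{n-1})/(f(x_n) - f(x_{n-1}))

Iteration 1:
  f(0.110000) = 0.785834
  f(1.150000) = -0.833363
  x_2 = 1.150000 - (-0.833363)×(1.150000 - 0.110000)/(-0.833363 - 0.785834)
       = 0.614736
Iteration 2:
  f(1.150000) = -0.833363
  f(0.614736) = -0.073953
  x_3 = 0.614736 - (-0.073953)×(0.614736 - 1.150000)/(-0.073953 - (-0.833363))
       = 0.562611
Iteration 3:
  f(0.614736) = -0.073953
  f(0.562611) = 0.007108
  x_4 = 0.562611 - 0.007108×(0.562611 - 0.614736)/(0.007108 - (-0.073953))
       = 0.567182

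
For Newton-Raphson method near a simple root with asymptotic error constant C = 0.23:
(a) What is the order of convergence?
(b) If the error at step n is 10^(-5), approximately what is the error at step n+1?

(a) Newton-Raphson has quadratic (order 2) convergence near simple roots.
    This means |e_{n+1}| ≈ C|e_n|².

(b) With |e_n| = 10^(-5) and C = 0.23:
    |e_{n+1}| ≈ 0.23 × (10^(-5))² = 0.23 × 10^(-10)

(a) 2 (quadratic); (b) |e_{n+1}| ≈ 2.300e-11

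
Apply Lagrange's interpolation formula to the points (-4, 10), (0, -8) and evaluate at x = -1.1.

Lagrange interpolation formula:
P(x) = Σ yᵢ × Lᵢ(x)
where Lᵢ(x) = Π_{j≠i} (x - xⱼ)/(xᵢ - xⱼ)

L_0(-1.1) = (-1.1 - 0)/(-4 - 0) = 0.275000
L_1(-1.1) = (-1.1 - (-4))/(0 - (-4)) = 0.725000

P(-1.1) = 10×L_0(-1.1) + (-8)×L_1(-1.1)
P(-1.1) = -3.050000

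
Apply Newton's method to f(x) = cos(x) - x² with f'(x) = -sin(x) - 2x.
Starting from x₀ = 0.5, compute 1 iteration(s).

f(x) = cos(x) - x²
f'(x) = -sin(x) - 2x
x₀ = 0.5

Newton-Raphson formula: x_{n+1} = x_n - f(x_n)/f'(x_n)

Iteration 1:
  f(0.500000) = 0.627583
  f'(0.500000) = -1.479426
  x_1 = 0.500000 - 0.627583/(-1.479426) = 0.924207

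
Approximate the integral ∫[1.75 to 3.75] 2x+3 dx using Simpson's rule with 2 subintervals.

f(x) = 2x+3
a = 1.75, b = 3.75, n = 2
h = (b - a)/n = 1.000000

Simpson's rule: (h/3)[f(x₀) + 4f(x₁) + 2f(x₂) + ... + f(xₙ)]

x_0 = 1.7500, f(x_0) = 6.500000, coefficient = 1
x_1 = 2.7500, f(x_1) = 8.500000, coefficient = 4
x_2 = 3.7500, f(x_2) = 10.500000, coefficient = 1

I ≈ (1.000000/3) × 51.000000 = 17.000000
Exact value: 17.000000
Error: 0.000000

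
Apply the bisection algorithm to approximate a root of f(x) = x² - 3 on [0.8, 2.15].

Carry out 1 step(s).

f(x) = x² - 3
Initial interval: [0.8, 2.15]

Iteration 1:
  c_1 = (0.800000 + 2.150000)/2 = 1.475000
  f(c_1) = f(1.475000) = -0.824375
  f(a) × f(c) ≥ 0, new interval: [1.475000, 2.150000]

After 1 iteration(s), the approximation is c_1 = 1.475000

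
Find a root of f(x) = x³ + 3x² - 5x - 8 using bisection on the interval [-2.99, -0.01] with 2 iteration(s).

f(x) = x³ + 3x² - 5x - 8
Initial interval: [-2.99, -0.01]

Iteration 1:
  c_1 = (-2.990000 + (-0.010000))/2 = -1.500000
  f(c_1) = f(-1.500000) = 2.875000
  f(a) × f(c) ≥ 0, new interval: [-1.500000, -0.010000]
Iteration 2:
  c_2 = (-1.500000 + (-0.010000))/2 = -0.755000
  f(c_2) = f(-0.755000) = -2.945294
  f(a) × f(c) < 0, new interval: [-1.500000, -0.755000]

After 2 iteration(s), the approximation is c_2 = -0.755000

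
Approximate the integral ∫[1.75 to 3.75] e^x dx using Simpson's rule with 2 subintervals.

f(x) = e^x
a = 1.75, b = 3.75, n = 2
h = (b - a)/n = 1.000000

Simpson's rule: (h/3)[f(x₀) + 4f(x₁) + 2f(x₂) + ... + f(xₙ)]

x_0 = 1.7500, f(x_0) = 5.754603, coefficient = 1
x_1 = 2.7500, f(x_1) = 15.642632, coefficient = 4
x_2 = 3.7500, f(x_2) = 42.521082, coefficient = 1

I ≈ (1.000000/3) × 110.846212 = 36.948737
Exact value: 36.766479
Error: 0.182258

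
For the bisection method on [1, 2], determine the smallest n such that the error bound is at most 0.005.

We need (b-a)/2^n ≤ 0.005
(2 - 1)/2^n ≤ 0.005
1/2^n ≤ 0.005
2^n ≥ 200
n ≥ log₂(200) = 7.64
n ≥ 8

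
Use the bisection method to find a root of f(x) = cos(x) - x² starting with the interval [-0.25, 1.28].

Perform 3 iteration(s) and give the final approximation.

f(x) = cos(x) - x²
Initial interval: [-0.25, 1.28]

Iteration 1:
  c_1 = (-0.250000 + 1.280000)/2 = 0.515000
  f(c_1) = f(0.515000) = 0.605068
  f(a) × f(c) ≥ 0, new interval: [0.515000, 1.280000]
Iteration 2:
  c_2 = (0.515000 + 1.280000)/2 = 0.897500
  f(c_2) = f(0.897500) = -0.181940
  f(a) × f(c) < 0, new interval: [0.515000, 0.897500]
Iteration 3:
  c_3 = (0.515000 + 0.897500)/2 = 0.706250
  f(c_3) = f(0.706250) = 0.262012
  f(a) × f(c) ≥ 0, new interval: [0.706250, 0.897500]

After 3 iteration(s), the approximation is c_3 = 0.706250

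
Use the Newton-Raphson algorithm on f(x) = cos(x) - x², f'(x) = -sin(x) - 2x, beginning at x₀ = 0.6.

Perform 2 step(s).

f(x) = cos(x) - x²
f'(x) = -sin(x) - 2x
x₀ = 0.6

Newton-Raphson formula: x_{n+1} = x_n - f(x_n)/f'(x_n)

Iteration 1:
  f(0.600000) = 0.465336
  f'(0.600000) = -1.764642
  x_1 = 0.600000 - 0.465336/(-1.764642) = 0.863700
Iteration 2:
  f(0.863700) = -0.096348
  f'(0.863700) = -2.487650
  x_2 = 0.863700 - (-0.096348)/(-2.487650) = 0.824969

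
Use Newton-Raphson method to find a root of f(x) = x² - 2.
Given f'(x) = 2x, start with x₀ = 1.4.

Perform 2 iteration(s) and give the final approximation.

f(x) = x² - 2
f'(x) = 2x
x₀ = 1.4

Newton-Raphson formula: x_{n+1} = x_n - f(x_n)/f'(x_n)

Iteration 1:
  f(1.400000) = -0.040000
  f'(1.400000) = 2.800000
  x_1 = 1.400000 - (-0.040000)/2.800000 = 1.414286
Iteration 2:
  f(1.414286) = 0.000204
  f'(1.414286) = 2.828571
  x_2 = 1.414286 - 0.000204/2.828571 = 1.414214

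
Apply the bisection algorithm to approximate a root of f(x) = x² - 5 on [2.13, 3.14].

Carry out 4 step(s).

f(x) = x² - 5
Initial interval: [2.13, 3.14]

Iteration 1:
  c_1 = (2.130000 + 3.140000)/2 = 2.635000
  f(c_1) = f(2.635000) = 1.943225
  f(a) × f(c) < 0, new interval: [2.130000, 2.635000]
Iteration 2:
  c_2 = (2.130000 + 2.635000)/2 = 2.382500
  f(c_2) = f(2.382500) = 0.676306
  f(a) × f(c) < 0, new interval: [2.130000, 2.382500]
Iteration 3:
  c_3 = (2.130000 + 2.382500)/2 = 2.256250
  f(c_3) = f(2.256250) = 0.090664
  f(a) × f(c) < 0, new interval: [2.130000, 2.256250]
Iteration 4:
  c_4 = (2.130000 + 2.256250)/2 = 2.193125
  f(c_4) = f(2.193125) = -0.190203
  f(a) × f(c) ≥ 0, new interval: [2.193125, 2.256250]

After 4 iteration(s), the approximation is c_4 = 2.193125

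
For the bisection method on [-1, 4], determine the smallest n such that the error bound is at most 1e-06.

We need (b-a)/2^n ≤ 1e-06
(4 - (-1))/2^n ≤ 1e-06
5/2^n ≤ 1e-06
2^n ≥ 5000000
n ≥ log₂(5000000) = 22.25
n ≥ 23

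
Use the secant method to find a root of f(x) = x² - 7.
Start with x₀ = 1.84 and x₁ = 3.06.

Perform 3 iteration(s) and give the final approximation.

f(x) = x² - 7
x₀ = 1.84, x₁ = 3.06

Secant formula: x_{n+1} = x_n - f(x_n)(x_n - x_{n-1})/(f(x_n) - f(x_{n-1}))

Iteration 1:
  f(1.840000) = -3.614400
  f(3.060000) = 2.363600
  x_2 = 3.060000 - 2.363600×(3.060000 - 1.840000)/(2.363600 - (-3.614400))
       = 2.577633
Iteration 2:
  f(3.060000) = 2.363600
  f(2.577633) = -0.355810
  x_3 = 2.577633 - (-0.355810)×(2.577633 - 3.060000)/(-0.355810 - 2.363600)
       = 2.640746
Iteration 3:
  f(2.577633) = -0.355810
  f(2.640746) = -0.026461
  x_4 = 2.640746 - (-0.026461)×(2.640746 - 2.577633)/(-0.026461 - (-0.355810))
       = 2.645817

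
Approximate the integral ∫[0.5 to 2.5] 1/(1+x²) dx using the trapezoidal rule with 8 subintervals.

f(x) = 1/(1+x²)
a = 0.5, b = 2.5, n = 8
h = (b - a)/n = 0.250000

Trapezoidal rule: (h/2)[f(x₀) + 2f(x₁) + 2f(x₂) + ... + f(xₙ)]

x_0 = 0.5000, f(x_0) = 0.800000, coefficient = 1
x_1 = 0.7500, f(x_1) = 0.640000, coefficient = 2
x_2 = 1.0000, f(x_2) = 0.500000, coefficient = 2
x_3 = 1.2500, f(x_3) = 0.390244, coefficient = 2
x_4 = 1.5000, f(x_4) = 0.307692, coefficient = 2
x_5 = 1.7500, f(x_5) = 0.246154, coefficient = 2
x_6 = 2.0000, f(x_6) = 0.200000, coefficient = 2
x_7 = 2.2500, f(x_7) = 0.164948, coefficient = 2
x_8 = 2.5000, f(x_8) = 0.137931, coefficient = 1

I ≈ (0.250000/2) × 5.836008 = 0.729501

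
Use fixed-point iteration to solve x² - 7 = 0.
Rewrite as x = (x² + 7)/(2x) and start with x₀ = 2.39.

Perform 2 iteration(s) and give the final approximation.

Equation: x² - 7 = 0
Fixed-point form: x = (x² + 7)/(2x)
x₀ = 2.39

x_1 = g(2.390000) = 2.659435
x_2 = g(2.659435) = 2.645787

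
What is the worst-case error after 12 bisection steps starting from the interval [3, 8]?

Bisection error bound: |error| ≤ (b-a)/2^n
|error| ≤ (8 - 3)/2^12 = 5/2^12
|error| ≤ 0.0012207031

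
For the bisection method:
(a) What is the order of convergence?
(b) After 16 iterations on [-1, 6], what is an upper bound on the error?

(a) Bisection has linear (order 1) convergence; the error is halved each step.

(b) Error bound = (b-a)/2^n = (6 - (-1))/2^{16}
    = 7/2^{16}

(a) 1 (linear); (b) error ≤ 1.07e-04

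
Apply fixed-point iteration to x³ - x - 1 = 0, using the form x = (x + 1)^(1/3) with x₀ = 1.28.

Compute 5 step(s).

Equation: x³ - x - 1 = 0
Fixed-point form: x = (x + 1)^(1/3)
x₀ = 1.28

x_1 = g(1.280000) = 1.316169
x_2 = g(1.316169) = 1.323092
x_3 = g(1.323092) = 1.324409
x_4 = g(1.324409) = 1.324659
x_5 = g(1.324659) = 1.324707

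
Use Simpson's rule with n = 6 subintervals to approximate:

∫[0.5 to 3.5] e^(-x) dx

f(x) = e^(-x)
a = 0.5, b = 3.5, n = 6
h = (b - a)/n = 0.500000

Simpson's rule: (h/3)[f(x₀) + 4f(x₁) + 2f(x₂) + ... + f(xₙ)]

x_0 = 0.5000, f(x_0) = 0.606531, coefficient = 1
x_1 = 1.0000, f(x_1) = 0.367879, coefficient = 4
x_2 = 1.5000, f(x_2) = 0.223130, coefficient = 2
x_3 = 2.0000, f(x_3) = 0.135335, coefficient = 4
x_4 = 2.5000, f(x_4) = 0.082085, coefficient = 2
x_5 = 3.0000, f(x_5) = 0.049787, coefficient = 4
x_6 = 3.5000, f(x_6) = 0.030197, coefficient = 1

I ≈ (0.500000/3) × 3.459166 = 0.576528
Exact value: 0.576333
Error: 0.000194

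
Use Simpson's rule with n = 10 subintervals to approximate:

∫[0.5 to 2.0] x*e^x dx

f(x) = x*e^x
a = 0.5, b = 2.0, n = 10
h = (b - a)/n = 0.150000

Simpson's rule: (h/3)[f(x₀) + 4f(x₁) + 2f(x₂) + ... + f(xₙ)]

x_0 = 0.5000, f(x_0) = 0.824361, coefficient = 1
x_1 = 0.6500, f(x_1) = 1.245102, coefficient = 4
x_2 = 0.8000, f(x_2) = 1.780433, coefficient = 2
x_3 = 0.9500, f(x_3) = 2.456424, coefficient = 4
x_4 = 1.1000, f(x_4) = 3.304583, coefficient = 2
x_5 = 1.2500, f(x_5) = 4.362929, coefficient = 4
x_6 = 1.4000, f(x_6) = 5.677280, coefficient = 2
x_7 = 1.5500, f(x_7) = 7.302779, coefficient = 4
x_8 = 1.7000, f(x_8) = 9.305711, coefficient = 2
x_9 = 1.8500, f(x_9) = 11.765666, coefficient = 4
x_10 = 2.0000, f(x_10) = 14.778112, coefficient = 1

I ≈ (0.150000/3) × 164.270082 = 8.213504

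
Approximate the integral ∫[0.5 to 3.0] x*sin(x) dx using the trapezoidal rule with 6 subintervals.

f(x) = x*sin(x)
a = 0.5, b = 3.0, n = 6
h = (b - a)/n = 0.416667

Trapezoidal rule: (h/2)[f(x₀) + 2f(x₁) + 2f(x₂) + ... + f(xₙ)]

x_0 = 0.5000, f(x_0) = 0.239713, coefficient = 1
x_1 = 0.9167, f(x_1) = 0.727446, coefficient = 2
x_2 = 1.3333, f(x_2) = 1.295917, coefficient = 2
x_3 = 1.7500, f(x_3) = 1.721975, coefficient = 2
x_4 = 2.1667, f(x_4) = 1.793264, coefficient = 2
x_5 = 2.5833, f(x_5) = 1.368419, coefficient = 2
x_6 = 3.0000, f(x_6) = 0.423360, coefficient = 1

I ≈ (0.416667/2) × 14.477117 = 3.016066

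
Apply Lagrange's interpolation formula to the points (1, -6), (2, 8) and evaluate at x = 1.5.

Lagrange interpolation formula:
P(x) = Σ yᵢ × Lᵢ(x)
where Lᵢ(x) = Π_{j≠i} (x - xⱼ)/(xᵢ - xⱼ)

L_0(1.5) = (1.5 - 2)/(1 - 2) = 0.500000
L_1(1.5) = (1.5 - 1)/(2 - 1) = 0.500000

P(1.5) = (-6)×L_0(1.5) + 8×L_1(1.5)
P(1.5) = 1.000000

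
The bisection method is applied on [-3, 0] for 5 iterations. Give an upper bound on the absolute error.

Bisection error bound: |error| ≤ (b-a)/2^n
|error| ≤ (0 - (-3))/2^5 = 3/2^5
|error| ≤ 0.0937500000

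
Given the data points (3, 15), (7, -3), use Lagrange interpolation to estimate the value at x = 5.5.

Lagrange interpolation formula:
P(x) = Σ yᵢ × Lᵢ(x)
where Lᵢ(x) = Π_{j≠i} (x - xⱼ)/(xᵢ - xⱼ)

L_0(5.5) = (5.5 - 7)/(3 - 7) = 0.375000
L_1(5.5) = (5.5 - 3)/(7 - 3) = 0.625000

P(5.5) = 15×L_0(5.5) + (-3)×L_1(5.5)
P(5.5) = 3.750000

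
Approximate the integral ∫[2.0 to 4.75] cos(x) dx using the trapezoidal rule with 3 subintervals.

f(x) = cos(x)
a = 2.0, b = 4.75, n = 3
h = (b - a)/n = 0.916667

Trapezoidal rule: (h/2)[f(x₀) + 2f(x₁) + 2f(x₂) + ... + f(xₙ)]

x_0 = 2.0000, f(x_0) = -0.416147, coefficient = 1
x_1 = 2.9167, f(x_1) = -0.974811, coefficient = 2
x_2 = 3.8333, f(x_2) = -0.770137, coefficient = 2
x_3 = 4.7500, f(x_3) = 0.037602, coefficient = 1

I ≈ (0.916667/2) × -3.868440 = -1.773035
Exact value: -1.908590
Error: 0.135555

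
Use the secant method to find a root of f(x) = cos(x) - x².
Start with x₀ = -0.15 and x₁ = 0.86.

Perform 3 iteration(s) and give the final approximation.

f(x) = cos(x) - x²
x₀ = -0.15, x₁ = 0.86

Secant formula: x_{n+1} = x_n - f(x_n)(x_n - x_{n-1})/(f(x_n) - f(x_{n-1}))

Iteration 1:
  f(-0.150000) = 0.966271
  f(0.860000) = -0.087163
  x_2 = 0.860000 - (-0.087163)×(0.860000 - (-0.150000))/(-0.087163 - 0.966271)
       = 0.776431
Iteration 2:
  f(0.860000) = -0.087163
  f(0.776431) = 0.110573
  x_3 = 0.776431 - 0.110573×(0.776431 - 0.860000)/(0.110573 - (-0.087163))
       = 0.823163
Iteration 3:
  f(0.776431) = 0.110573
  f(0.823163) = 0.002309
  x_4 = 0.823163 - 0.002309×(0.823163 - 0.776431)/(0.002309 - 0.110573)
       = 0.824159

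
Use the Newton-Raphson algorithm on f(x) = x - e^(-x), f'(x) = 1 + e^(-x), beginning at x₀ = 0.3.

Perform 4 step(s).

f(x) = x - e^(-x)
f'(x) = 1 + e^(-x)
x₀ = 0.3

Newton-Raphson formula: x_{n+1} = x_n - f(x_n)/f'(x_n)

Iteration 1:
  f(0.300000) = -0.440818
  f'(0.300000) = 1.740818
  x_1 = 0.300000 - (-0.440818)/1.740818 = 0.553225
Iteration 2:
  f(0.553225) = -0.021868
  f'(0.553225) = 1.575092
  x_2 = 0.553225 - (-0.021868)/1.575092 = 0.567108
Iteration 3:
  f(0.567108) = -0.000055
  f'(0.567108) = 1.567163
  x_3 = 0.567108 - (-0.000055)/1.567163 = 0.567143
Iteration 4:
  f(0.567143) = 0.000000
  f'(0.567143) = 1.567143
  x_4 = 0.567143 - 0.000000/1.567143 = 0.567143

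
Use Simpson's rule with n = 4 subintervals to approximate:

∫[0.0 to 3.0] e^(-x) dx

f(x) = e^(-x)
a = 0.0, b = 3.0, n = 4
h = (b - a)/n = 0.750000

Simpson's rule: (h/3)[f(x₀) + 4f(x₁) + 2f(x₂) + ... + f(xₙ)]

x_0 = 0.0000, f(x_0) = 1.000000, coefficient = 1
x_1 = 0.7500, f(x_1) = 0.472367, coefficient = 4
x_2 = 1.5000, f(x_2) = 0.223130, coefficient = 2
x_3 = 2.2500, f(x_3) = 0.105399, coefficient = 4
x_4 = 3.0000, f(x_4) = 0.049787, coefficient = 1

I ≈ (0.750000/3) × 3.807110 = 0.951778
Exact value: 0.950213
Error: 0.001565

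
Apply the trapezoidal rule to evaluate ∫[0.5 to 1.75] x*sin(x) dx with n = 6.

f(x) = x*sin(x)
a = 0.5, b = 1.75, n = 6
h = (b - a)/n = 0.208333

Trapezoidal rule: (h/2)[f(x₀) + 2f(x₁) + 2f(x₂) + ... + f(xₙ)]

x_0 = 0.5000, f(x_0) = 0.239713, coefficient = 1
x_1 = 0.7083, f(x_1) = 0.460820, coefficient = 2
x_2 = 0.9167, f(x_2) = 0.727446, coefficient = 2
x_3 = 1.1250, f(x_3) = 1.015051, coefficient = 2
x_4 = 1.3333, f(x_4) = 1.295917, coefficient = 2
x_5 = 1.5417, f(x_5) = 1.541013, coefficient = 2
x_6 = 1.7500, f(x_6) = 1.721975, coefficient = 1

I ≈ (0.208333/2) × 12.042182 = 1.254394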